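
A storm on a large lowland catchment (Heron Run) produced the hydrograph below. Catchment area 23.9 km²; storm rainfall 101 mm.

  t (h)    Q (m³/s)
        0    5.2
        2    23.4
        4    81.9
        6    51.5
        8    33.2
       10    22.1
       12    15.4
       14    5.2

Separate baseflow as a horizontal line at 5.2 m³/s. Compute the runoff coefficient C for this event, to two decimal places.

ΣQ_DR = 196.3 m³/s; V = ΣQ_DR·Δt = 1.413 × 10^6 m³.
Runoff depth d = V / A = 59.14 mm.
C = d / P = 59.14 / 101 = 0.59.

C ≈ 0.59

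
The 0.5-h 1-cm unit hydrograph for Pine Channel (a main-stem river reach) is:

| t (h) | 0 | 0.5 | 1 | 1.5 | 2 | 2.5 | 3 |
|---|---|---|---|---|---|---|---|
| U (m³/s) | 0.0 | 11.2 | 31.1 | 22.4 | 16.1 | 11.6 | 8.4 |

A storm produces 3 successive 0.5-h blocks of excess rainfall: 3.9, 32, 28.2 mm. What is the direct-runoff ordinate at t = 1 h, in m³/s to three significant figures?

Q ≈ 48.0 m³/s

By discrete convolution, Q_j = Σ (P_i / 10 mm) · U_{j−i}.
At t = 1 h (j=2): Q = (3.9/10)·31.1 + (32/10)·11.2 + (28.2/10)·0.0 = 48.0 m³/s.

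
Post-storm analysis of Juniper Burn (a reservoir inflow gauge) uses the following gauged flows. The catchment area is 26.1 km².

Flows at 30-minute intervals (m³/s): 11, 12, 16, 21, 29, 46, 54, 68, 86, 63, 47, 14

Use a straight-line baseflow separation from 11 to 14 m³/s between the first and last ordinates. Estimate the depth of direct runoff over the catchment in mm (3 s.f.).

d ≈ 21.9 mm

Direct runoff: 0.00, 0.73, 4.45, 9.18, 16.91, 33.64, 41.36, 55.09, 72.82, 49.55, 33.27, 0.00 m³/s; ΣQ_DR = 317.0 m³/s.
V = ΣQ_DR · Δt = 317.0 × 1800 s = 5.706 × 10^5 m³.
Over A = 26.1 km², depth = V / A = 21.9 mm.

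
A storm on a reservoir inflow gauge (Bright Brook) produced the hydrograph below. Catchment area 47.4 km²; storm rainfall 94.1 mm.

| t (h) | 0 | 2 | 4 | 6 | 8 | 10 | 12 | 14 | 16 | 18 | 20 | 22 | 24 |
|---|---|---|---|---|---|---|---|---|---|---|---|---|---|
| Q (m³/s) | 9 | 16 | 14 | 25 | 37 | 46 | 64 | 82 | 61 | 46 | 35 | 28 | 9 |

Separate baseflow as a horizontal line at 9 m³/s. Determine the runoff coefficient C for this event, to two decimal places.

ΣQ_DR = 355.0 m³/s; V = ΣQ_DR·Δt = 2.556 × 10^6 m³.
Runoff depth d = V / A = 53.92 mm.
C = d / P = 53.92 / 94.1 = 0.57.

C ≈ 0.57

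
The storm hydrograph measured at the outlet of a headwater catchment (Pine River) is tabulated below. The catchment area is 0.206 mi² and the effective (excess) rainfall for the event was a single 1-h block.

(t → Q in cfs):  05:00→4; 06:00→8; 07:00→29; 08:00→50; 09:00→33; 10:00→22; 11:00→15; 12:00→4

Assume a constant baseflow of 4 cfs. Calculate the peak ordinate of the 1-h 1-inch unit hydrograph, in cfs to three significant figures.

U_p ≈ 46.0 cfs

Direct runoff: 0.0, 4.0, 25.0, 46.0, 29.0, 18.0, 11.0, 0.0 cfs; ΣQ_DR = 133.0 cfs, peak = 46.0 cfs.
Runoff depth d = ΣQ_DR·Δt / A = 133.0 × 3600 / (0.206 mi²) = 1.000 in.
The 1-inch UH is the DRH scaled by (1 in)/d, so U_p = 46.0 × 1/1.000 = 46.0 cfs.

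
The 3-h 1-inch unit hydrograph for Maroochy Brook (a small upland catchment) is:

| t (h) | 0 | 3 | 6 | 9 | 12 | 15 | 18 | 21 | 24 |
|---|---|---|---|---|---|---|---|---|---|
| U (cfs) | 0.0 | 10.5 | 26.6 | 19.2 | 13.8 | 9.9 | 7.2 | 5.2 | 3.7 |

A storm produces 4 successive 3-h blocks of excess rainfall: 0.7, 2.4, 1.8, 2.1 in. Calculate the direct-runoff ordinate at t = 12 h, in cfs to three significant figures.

Q ≈ 126 cfs

By discrete convolution, Q_j = Σ (P_i / 1 in) · U_{j−i}.
At t = 12 h (j=4): Q = (0.7/1)·13.8 + (2.4/1)·19.2 + (1.8/1)·26.6 + (2.1/1)·10.5 = 126 cfs.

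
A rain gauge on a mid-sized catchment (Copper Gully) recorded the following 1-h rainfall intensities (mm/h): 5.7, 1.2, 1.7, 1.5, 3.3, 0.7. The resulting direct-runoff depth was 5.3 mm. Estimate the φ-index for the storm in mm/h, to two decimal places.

Only the 2 blocks with intensity above φ contribute runoff: 5.7, 3.3 mm/h.
Σ(I−φ)·Δt = d  ⇒  (5.7+3.3 − 2φ)·1 = 5.3
φ = (9.000 − 5.3/1) / 2 = 1.85 mm/h.

φ ≈ 1.85 mm/h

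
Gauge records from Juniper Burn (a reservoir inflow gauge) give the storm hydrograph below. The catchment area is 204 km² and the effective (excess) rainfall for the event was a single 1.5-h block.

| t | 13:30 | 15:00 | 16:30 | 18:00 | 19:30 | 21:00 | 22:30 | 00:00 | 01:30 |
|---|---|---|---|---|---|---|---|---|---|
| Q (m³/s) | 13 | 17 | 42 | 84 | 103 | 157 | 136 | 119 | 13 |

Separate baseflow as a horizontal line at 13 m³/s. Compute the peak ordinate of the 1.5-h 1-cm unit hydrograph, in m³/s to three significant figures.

U_p ≈ 95.9 m³/s

Direct runoff: 0.0, 4.0, 29.0, 71.0, 90.0, 144.0, 123.0, 106.0, 0.0 m³/s; ΣQ_DR = 567.0 m³/s, peak = 144.0 m³/s.
Runoff depth d = ΣQ_DR·Δt / A = 567.0 × 5400 / (204 km²) = 15.01 mm.
The 1-cm UH is the DRH scaled by (10 mm)/d, so U_p = 144.0 × 10/15.01 = 95.9 m³/s.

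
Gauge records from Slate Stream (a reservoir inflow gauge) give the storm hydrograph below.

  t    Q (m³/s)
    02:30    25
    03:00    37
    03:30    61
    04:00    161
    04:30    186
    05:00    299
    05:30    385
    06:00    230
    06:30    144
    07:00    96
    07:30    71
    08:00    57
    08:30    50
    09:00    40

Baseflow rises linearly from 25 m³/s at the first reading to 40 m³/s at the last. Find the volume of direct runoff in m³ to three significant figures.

Direct-runoff ordinates (Q − Q_b): 0.00, 10.85, 33.69, 132.54, 156.38, 268.23, 353.08, 196.92, 109.77, 60.62, 34.46, 19.31, 11.15, 0.00 m³/s.
ΣQ_DR = 1387 m³/s.
With Δt = 0.5 h = 1800 s, V = ΣQ_DR · Δt = 1387 × 1800 = 2.50 × 10^6 m³.

V ≈ 2.50 × 10^6 m³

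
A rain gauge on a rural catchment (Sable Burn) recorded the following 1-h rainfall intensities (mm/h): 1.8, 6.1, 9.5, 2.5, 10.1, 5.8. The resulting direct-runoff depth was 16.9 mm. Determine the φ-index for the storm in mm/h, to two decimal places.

φ ≈ 3.65 mm/h

Only the 4 blocks with intensity above φ contribute runoff: 6.1, 9.5, 10.1, 5.8 mm/h.
Σ(I−φ)·Δt = d  ⇒  (6.1+9.5+10.1+5.8 − 4φ)·1 = 16.9
φ = (31.50 − 16.9/1) / 4 = 3.65 mm/h.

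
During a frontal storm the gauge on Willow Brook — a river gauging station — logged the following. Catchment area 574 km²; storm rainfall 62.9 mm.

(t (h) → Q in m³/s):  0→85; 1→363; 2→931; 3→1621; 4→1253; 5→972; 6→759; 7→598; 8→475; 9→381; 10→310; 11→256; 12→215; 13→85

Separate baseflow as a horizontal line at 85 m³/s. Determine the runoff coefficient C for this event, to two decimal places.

ΣQ_DR = 7114 m³/s; V = ΣQ_DR·Δt = 2.561 × 10^7 m³.
Runoff depth d = V / A = 44.62 mm.
C = d / P = 44.62 / 62.9 = 0.71.

C ≈ 0.71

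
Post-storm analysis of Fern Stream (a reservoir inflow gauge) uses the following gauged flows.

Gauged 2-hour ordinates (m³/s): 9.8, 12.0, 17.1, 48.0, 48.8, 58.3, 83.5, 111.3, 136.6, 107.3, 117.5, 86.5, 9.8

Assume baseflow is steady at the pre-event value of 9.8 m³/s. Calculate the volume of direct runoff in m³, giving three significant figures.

V ≈ 5.18 × 10^6 m³

Direct-runoff ordinates (Q − Q_b): 0.0, 2.2, 7.3, 38.2, 39.0, 48.5, 73.7, 101.5, 126.8, 97.5, 107.7, 76.7, 0.0 m³/s.
ΣQ_DR = 719.1 m³/s.
With Δt = 2 h = 7200 s, V = ΣQ_DR · Δt = 719.1 × 7200 = 5.18 × 10^6 m³.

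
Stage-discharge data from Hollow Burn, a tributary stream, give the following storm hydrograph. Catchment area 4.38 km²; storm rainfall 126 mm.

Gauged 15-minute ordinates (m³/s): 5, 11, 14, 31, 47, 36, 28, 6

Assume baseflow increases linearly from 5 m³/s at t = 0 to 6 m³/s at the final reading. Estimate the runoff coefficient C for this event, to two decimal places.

ΣQ_DR = 134.0 m³/s; V = ΣQ_DR·Δt = 1.206 × 10^5 m³.
Runoff depth d = V / A = 27.53 mm.
C = d / P = 27.53 / 126 = 0.22.

C ≈ 0.22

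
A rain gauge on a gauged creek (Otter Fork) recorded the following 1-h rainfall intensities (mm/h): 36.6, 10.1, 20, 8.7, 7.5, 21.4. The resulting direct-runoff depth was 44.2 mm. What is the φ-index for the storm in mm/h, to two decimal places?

Only the 3 blocks with intensity above φ contribute runoff: 36.6, 20, 21.4 mm/h.
Σ(I−φ)·Δt = d  ⇒  (36.6+20+21.4 − 3φ)·1 = 44.2
φ = (78.00 − 44.2/1) / 3 = 11.27 mm/h.

φ ≈ 11.27 mm/h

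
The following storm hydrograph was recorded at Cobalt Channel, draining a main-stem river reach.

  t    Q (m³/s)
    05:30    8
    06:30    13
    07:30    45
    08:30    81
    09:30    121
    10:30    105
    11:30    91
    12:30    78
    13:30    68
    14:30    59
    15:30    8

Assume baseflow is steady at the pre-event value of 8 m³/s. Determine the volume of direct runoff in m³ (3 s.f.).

V ≈ 2.12 × 10^6 m³

Direct-runoff ordinates (Q − Q_b): 0.0, 5.0, 37.0, 73.0, 113.0, 97.0, 83.0, 70.0, 60.0, 51.0, 0.0 m³/s.
ΣQ_DR = 589.0 m³/s.
With Δt = 1 h = 3600 s, V = ΣQ_DR · Δt = 589.0 × 3600 = 2.12 × 10^6 m³.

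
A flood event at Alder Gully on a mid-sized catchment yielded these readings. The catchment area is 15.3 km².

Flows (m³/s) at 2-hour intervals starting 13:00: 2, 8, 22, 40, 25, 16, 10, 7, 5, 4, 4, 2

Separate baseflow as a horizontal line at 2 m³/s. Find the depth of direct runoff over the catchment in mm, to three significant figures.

d ≈ 56.9 mm

Direct runoff: 0.0, 6.0, 20.0, 38.0, 23.0, 14.0, 8.0, 5.0, 3.0, 2.0, 2.0, 0.0 m³/s; ΣQ_DR = 121.0 m³/s.
V = ΣQ_DR · Δt = 121.0 × 7200 s = 8.712 × 10^5 m³.
Over A = 15.3 km², depth = V / A = 56.9 mm.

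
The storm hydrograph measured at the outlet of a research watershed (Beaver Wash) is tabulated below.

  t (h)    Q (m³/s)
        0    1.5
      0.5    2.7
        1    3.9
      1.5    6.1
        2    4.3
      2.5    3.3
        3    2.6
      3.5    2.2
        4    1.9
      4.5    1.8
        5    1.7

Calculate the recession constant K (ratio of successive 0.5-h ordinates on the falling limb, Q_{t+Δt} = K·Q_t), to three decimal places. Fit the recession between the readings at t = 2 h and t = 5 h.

K ≈ 0.857

Using the recession-limb readings at t = 2 h and t = 5 h: Q falls from 4.3 to 1.7 m³/s over 6 intervals.
K = (Q₂/Q₁)^(1/6) = (1.7/4.3)^(1/6) = 0.857.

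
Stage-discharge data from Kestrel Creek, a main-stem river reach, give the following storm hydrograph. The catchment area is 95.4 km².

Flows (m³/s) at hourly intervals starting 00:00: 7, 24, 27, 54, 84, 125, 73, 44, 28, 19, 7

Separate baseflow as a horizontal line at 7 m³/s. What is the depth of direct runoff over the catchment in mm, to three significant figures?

d ≈ 15.7 mm

Direct runoff: 0.0, 17.0, 20.0, 47.0, 77.0, 118.0, 66.0, 37.0, 21.0, 12.0, 0.0 m³/s; ΣQ_DR = 415.0 m³/s.
V = ΣQ_DR · Δt = 415.0 × 3600 s = 1.494 × 10^6 m³.
Over A = 95.4 km², depth = V / A = 15.7 mm.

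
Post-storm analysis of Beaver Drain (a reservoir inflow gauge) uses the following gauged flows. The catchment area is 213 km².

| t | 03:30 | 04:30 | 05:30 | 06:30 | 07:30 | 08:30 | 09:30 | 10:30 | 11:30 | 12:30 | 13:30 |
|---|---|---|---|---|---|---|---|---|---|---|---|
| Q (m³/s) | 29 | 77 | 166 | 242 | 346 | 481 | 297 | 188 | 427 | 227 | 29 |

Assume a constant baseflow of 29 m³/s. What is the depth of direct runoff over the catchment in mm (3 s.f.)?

Direct runoff: 0.0, 48.0, 137.0, 213.0, 317.0, 452.0, 268.0, 159.0, 398.0, 198.0, 0.0 m³/s; ΣQ_DR = 2190 m³/s.
V = ΣQ_DR · Δt = 2190 × 3600 s = 7.884 × 10^6 m³.
Over A = 213 km², depth = V / A = 37.0 mm.

d ≈ 37.0 mm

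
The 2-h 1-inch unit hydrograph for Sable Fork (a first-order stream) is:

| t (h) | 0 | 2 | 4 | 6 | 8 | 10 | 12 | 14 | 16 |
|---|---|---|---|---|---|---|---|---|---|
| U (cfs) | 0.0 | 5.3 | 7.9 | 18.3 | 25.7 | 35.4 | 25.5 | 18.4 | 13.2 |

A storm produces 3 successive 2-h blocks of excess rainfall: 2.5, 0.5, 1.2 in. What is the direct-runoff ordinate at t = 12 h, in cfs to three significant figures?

By discrete convolution, Q_j = Σ (P_i / 1 in) · U_{j−i}.
At t = 12 h (j=6): Q = (2.5/1)·25.5 + (0.5/1)·35.4 + (1.2/1)·25.7 = 112 cfs.

Q ≈ 112 cfs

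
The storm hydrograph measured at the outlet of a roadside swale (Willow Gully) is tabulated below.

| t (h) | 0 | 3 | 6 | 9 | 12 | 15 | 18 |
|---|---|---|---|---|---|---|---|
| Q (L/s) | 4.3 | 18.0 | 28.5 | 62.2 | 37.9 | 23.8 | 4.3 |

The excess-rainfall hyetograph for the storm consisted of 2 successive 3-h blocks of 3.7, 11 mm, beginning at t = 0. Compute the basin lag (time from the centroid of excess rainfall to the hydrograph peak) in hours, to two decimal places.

Centroid of excess rainfall: t_c = Σ P_i·t̄_i / ΣP_i = 3.7449 h (block centres at 1.5, 4.5 h).
Hydrograph peak occurs at t = 9 h, so basin lag t_L = 9 − 3.7449 = 5.26 h.

t_L ≈ 5.26 h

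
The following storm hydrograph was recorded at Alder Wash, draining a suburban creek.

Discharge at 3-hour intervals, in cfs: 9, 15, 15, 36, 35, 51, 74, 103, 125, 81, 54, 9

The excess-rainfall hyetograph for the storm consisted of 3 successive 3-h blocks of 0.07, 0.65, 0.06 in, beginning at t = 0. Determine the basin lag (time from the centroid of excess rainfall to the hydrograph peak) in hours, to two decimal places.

t_L ≈ 19.54 h

Centroid of excess rainfall: t_c = Σ P_i·t̄_i / ΣP_i = 4.4615 h (block centres at 1.5, 4.5, 7.5 h).
Hydrograph peak occurs at t = 24 h, so basin lag t_L = 24 − 4.4615 = 19.54 h.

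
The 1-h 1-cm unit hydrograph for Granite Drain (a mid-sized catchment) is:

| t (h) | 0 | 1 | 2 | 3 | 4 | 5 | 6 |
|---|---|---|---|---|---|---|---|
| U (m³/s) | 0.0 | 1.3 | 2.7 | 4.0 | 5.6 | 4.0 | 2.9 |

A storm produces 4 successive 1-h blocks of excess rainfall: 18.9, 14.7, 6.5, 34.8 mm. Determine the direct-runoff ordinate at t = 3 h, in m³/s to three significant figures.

By discrete convolution, Q_j = Σ (P_i / 10 mm) · U_{j−i}.
At t = 3 h (j=3): Q = (18.9/10)·4.0 + (14.7/10)·2.7 + (6.5/10)·1.3 + (34.8/10)·0.0 = 12.4 m³/s.

Q ≈ 12.4 m³/s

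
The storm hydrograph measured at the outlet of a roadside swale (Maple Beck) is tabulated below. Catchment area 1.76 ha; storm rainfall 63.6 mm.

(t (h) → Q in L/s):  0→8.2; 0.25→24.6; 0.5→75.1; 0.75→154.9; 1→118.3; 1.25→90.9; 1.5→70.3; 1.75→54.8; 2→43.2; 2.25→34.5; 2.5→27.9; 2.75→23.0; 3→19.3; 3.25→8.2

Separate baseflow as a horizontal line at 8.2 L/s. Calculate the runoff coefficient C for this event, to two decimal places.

ΣQ_DR = 638.4 L/s; V = ΣQ_DR·Δt = 5.746 × 10^5 L.
Runoff depth d = V / A = 32.65 mm.
C = d / P = 32.65 / 63.6 = 0.51.

C ≈ 0.51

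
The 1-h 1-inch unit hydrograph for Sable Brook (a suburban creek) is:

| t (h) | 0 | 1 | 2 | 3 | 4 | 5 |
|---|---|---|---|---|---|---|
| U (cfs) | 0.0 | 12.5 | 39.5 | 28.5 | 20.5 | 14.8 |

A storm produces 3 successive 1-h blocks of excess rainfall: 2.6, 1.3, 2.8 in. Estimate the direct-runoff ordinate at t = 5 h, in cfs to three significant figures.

Q ≈ 145 cfs

By discrete convolution, Q_j = Σ (P_i / 1 in) · U_{j−i}.
At t = 5 h (j=5): Q = (2.6/1)·14.8 + (1.3/1)·20.5 + (2.8/1)·28.5 = 145 cfs.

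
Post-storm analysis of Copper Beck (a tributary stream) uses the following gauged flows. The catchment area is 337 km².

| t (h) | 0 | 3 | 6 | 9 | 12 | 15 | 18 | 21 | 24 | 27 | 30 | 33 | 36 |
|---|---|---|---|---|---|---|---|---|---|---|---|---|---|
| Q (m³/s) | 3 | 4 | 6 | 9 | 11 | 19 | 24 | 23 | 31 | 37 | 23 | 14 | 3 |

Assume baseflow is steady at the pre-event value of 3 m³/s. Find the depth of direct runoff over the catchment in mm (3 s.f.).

Direct runoff: 0.0, 1.0, 3.0, 6.0, 8.0, 16.0, 21.0, 20.0, 28.0, 34.0, 20.0, 11.0, 0.0 m³/s; ΣQ_DR = 168.0 m³/s.
V = ΣQ_DR · Δt = 168.0 × 10800 s = 1.814 × 10^6 m³.
Over A = 337 km², depth = V / A = 5.38 mm.

d ≈ 5.38 mm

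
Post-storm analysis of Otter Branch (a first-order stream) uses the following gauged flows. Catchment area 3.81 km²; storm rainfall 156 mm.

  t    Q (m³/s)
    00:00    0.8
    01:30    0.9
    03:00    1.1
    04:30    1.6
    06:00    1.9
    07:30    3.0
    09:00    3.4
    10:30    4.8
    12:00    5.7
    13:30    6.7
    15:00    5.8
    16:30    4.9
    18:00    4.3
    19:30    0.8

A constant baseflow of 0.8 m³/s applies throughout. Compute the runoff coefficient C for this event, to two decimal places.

C ≈ 0.31

ΣQ_DR = 34.50 m³/s; V = ΣQ_DR·Δt = 1.863 × 10^5 m³.
Runoff depth d = V / A = 48.90 mm.
C = d / P = 48.90 / 156 = 0.31.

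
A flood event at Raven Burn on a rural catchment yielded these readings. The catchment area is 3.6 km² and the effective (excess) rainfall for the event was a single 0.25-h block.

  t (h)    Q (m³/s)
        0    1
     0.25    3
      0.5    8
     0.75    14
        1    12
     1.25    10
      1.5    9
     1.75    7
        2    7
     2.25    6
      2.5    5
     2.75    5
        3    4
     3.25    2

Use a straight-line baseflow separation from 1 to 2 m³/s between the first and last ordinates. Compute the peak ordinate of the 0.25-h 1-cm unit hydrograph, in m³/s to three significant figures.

Direct runoff: 0.00, 1.92, 6.85, 12.77, 10.69, 8.62, 7.54, 5.46, 5.38, 4.31, 3.23, 3.15, 2.08, 0.00 m³/s; ΣQ_DR = 72.00 m³/s, peak = 12.77 m³/s.
Runoff depth d = ΣQ_DR·Δt / A = 72.00 × 900 / (3.6 km²) = 18.00 mm.
The 1-cm UH is the DRH scaled by (10 mm)/d, so U_p = 12.77 × 10/18.00 = 7.09 m³/s.

U_p ≈ 7.09 m³/s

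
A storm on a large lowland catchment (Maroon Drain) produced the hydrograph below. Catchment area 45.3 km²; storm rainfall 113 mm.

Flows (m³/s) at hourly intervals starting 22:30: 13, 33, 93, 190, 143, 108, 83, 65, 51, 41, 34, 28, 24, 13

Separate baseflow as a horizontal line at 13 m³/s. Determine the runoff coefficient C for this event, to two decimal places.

C ≈ 0.52

ΣQ_DR = 737.0 m³/s; V = ΣQ_DR·Δt = 2.653 × 10^6 m³.
Runoff depth d = V / A = 58.57 mm.
C = d / P = 58.57 / 113 = 0.52.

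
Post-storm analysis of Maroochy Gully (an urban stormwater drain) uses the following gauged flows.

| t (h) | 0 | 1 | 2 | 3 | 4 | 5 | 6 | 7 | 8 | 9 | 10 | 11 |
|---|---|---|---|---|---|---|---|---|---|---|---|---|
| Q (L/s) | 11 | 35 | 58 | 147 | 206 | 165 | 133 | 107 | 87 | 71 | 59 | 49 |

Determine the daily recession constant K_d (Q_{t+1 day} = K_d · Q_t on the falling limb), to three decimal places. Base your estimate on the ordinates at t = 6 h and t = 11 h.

K_d ≈ 0.008

Between t = 6 h and t = 11 h the flow falls from 133 to 49 L/s over 5×1 h = 5 h.
Per-interval ratio K = (49/133)^(1/5) = 0.8190; K_d = K^(24/1) = 0.008.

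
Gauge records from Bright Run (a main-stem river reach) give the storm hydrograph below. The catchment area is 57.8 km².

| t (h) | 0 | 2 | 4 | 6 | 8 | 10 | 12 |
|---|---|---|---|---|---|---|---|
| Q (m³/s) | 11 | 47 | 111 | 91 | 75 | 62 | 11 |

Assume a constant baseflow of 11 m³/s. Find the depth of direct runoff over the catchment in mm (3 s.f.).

d ≈ 41.2 mm

Direct runoff: 0.0, 36.0, 100.0, 80.0, 64.0, 51.0, 0.0 m³/s; ΣQ_DR = 331.0 m³/s.
V = ΣQ_DR · Δt = 331.0 × 7200 s = 2.383 × 10^6 m³.
Over A = 57.8 km², depth = V / A = 41.2 mm.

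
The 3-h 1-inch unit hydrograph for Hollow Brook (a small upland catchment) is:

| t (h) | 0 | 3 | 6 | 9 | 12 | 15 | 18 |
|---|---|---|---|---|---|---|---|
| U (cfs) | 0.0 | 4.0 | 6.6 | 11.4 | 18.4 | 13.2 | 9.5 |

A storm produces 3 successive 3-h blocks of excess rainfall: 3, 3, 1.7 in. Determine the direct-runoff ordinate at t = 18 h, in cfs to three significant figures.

By discrete convolution, Q_j = Σ (P_i / 1 in) · U_{j−i}.
At t = 18 h (j=6): Q = (3/1)·9.5 + (3/1)·13.2 + (1.7/1)·18.4 = 99.4 cfs.

Q ≈ 99.4 cfs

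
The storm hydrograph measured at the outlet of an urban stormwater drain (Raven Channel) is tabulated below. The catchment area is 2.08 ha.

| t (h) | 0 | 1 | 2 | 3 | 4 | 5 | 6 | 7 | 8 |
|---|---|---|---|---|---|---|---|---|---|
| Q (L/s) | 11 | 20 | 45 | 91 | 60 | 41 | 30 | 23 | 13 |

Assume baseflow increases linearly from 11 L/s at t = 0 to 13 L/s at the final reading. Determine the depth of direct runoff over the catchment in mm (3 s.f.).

Direct runoff: 0.00, 8.75, 33.50, 79.25, 48.00, 28.75, 17.50, 10.25, 0.00 L/s; ΣQ_DR = 226.0 L/s.
V = ΣQ_DR · Δt = 226.0 × 3600 s = 8.136 × 10^5 L.
Over A = 2.08 ha, depth = V / A = 39.1 mm.

d ≈ 39.1 mm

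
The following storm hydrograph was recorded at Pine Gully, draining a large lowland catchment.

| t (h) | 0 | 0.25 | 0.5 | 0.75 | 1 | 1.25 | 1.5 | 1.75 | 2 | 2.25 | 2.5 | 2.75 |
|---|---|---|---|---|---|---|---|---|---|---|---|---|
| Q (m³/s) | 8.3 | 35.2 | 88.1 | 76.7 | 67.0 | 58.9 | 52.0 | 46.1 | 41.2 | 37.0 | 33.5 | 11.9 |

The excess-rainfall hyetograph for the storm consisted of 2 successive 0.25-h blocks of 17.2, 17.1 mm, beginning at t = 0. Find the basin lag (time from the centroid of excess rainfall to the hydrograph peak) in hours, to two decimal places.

Centroid of excess rainfall: t_c = Σ P_i·t̄_i / ΣP_i = 0.2496 h (block centres at 0.125, 0.375 h).
Hydrograph peak occurs at t = 0.5 h, so basin lag t_L = 0.5 − 0.2496 = 0.25 h.

t_L ≈ 0.25 h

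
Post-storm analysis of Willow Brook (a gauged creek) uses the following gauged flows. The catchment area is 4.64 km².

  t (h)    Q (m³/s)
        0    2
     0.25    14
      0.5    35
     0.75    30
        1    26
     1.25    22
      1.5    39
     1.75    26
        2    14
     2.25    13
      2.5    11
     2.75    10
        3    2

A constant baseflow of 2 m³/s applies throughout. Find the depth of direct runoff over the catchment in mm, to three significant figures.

Direct runoff: 0.0, 12.0, 33.0, 28.0, 24.0, 20.0, 37.0, 24.0, 12.0, 11.0, 9.0, 8.0, 0.0 m³/s; ΣQ_DR = 218.0 m³/s.
V = ΣQ_DR · Δt = 218.0 × 900 s = 1.962 × 10^5 m³.
Over A = 4.64 km², depth = V / A = 42.3 mm.

d ≈ 42.3 mm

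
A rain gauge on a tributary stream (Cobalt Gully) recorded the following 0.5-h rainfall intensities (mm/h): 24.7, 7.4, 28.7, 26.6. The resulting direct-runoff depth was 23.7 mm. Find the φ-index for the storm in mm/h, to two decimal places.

Only the 3 blocks with intensity above φ contribute runoff: 24.7, 28.7, 26.6 mm/h.
Σ(I−φ)·Δt = d  ⇒  (24.7+28.7+26.6 − 3φ)·0.5 = 23.7
φ = (80.00 − 23.7/0.5) / 3 = 10.87 mm/h.

φ ≈ 10.87 mm/h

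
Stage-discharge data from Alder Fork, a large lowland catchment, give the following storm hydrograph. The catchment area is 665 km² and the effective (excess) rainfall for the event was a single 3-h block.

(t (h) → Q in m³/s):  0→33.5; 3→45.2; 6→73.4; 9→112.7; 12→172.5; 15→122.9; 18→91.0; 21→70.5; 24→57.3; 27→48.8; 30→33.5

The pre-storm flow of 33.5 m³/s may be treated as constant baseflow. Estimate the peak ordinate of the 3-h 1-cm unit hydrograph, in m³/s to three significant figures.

U_p ≈ 174 m³/s

Direct runoff: 0.0, 11.7, 39.9, 79.2, 139.0, 89.4, 57.5, 37.0, 23.8, 15.3, 0.0 m³/s; ΣQ_DR = 492.8 m³/s, peak = 139.0 m³/s.
Runoff depth d = ΣQ_DR·Δt / A = 492.8 × 10800 / (665 km²) = 8.003 mm.
The 1-cm UH is the DRH scaled by (10 mm)/d, so U_p = 139.0 × 10/8.003 = 174 m³/s.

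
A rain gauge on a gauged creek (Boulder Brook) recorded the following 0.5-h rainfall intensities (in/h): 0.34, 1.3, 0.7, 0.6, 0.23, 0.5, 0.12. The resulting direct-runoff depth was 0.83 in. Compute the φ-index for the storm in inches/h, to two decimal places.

φ ≈ 0.36 in/h

Only the 4 blocks with intensity above φ contribute runoff: 1.3, 0.7, 0.6, 0.5 in/h.
Σ(I−φ)·Δt = d  ⇒  (1.3+0.7+0.6+0.5 − 4φ)·0.5 = 0.83
φ = (3.100 − 0.83/0.5) / 4 = 0.36 in/h.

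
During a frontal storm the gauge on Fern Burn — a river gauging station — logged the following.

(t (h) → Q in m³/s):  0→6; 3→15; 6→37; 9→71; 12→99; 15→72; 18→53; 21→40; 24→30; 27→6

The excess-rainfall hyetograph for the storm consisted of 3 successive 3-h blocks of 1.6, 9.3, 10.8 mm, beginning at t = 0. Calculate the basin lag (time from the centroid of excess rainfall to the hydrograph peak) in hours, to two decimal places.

Centroid of excess rainfall: t_c = Σ P_i·t̄_i / ΣP_i = 5.7719 h (block centres at 1.5, 4.5, 7.5 h).
Hydrograph peak occurs at t = 12 h, so basin lag t_L = 12 − 5.7719 = 6.23 h.

t_L ≈ 6.23 h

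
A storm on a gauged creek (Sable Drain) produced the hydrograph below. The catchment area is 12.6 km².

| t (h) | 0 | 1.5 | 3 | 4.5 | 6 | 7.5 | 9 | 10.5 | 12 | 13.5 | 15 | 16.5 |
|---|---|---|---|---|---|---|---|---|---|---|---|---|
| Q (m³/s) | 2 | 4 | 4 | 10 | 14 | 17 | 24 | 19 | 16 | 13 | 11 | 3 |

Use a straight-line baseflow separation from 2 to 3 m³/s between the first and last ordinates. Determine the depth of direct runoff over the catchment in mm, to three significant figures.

Direct runoff: 0.00, 1.91, 1.82, 7.73, 11.64, 14.55, 21.45, 16.36, 13.27, 10.18, 8.09, 0.00 m³/s; ΣQ_DR = 107.0 m³/s.
V = ΣQ_DR · Δt = 107.0 × 5400 s = 5.778 × 10^5 m³.
Over A = 12.6 km², depth = V / A = 45.9 mm.

d ≈ 45.9 mm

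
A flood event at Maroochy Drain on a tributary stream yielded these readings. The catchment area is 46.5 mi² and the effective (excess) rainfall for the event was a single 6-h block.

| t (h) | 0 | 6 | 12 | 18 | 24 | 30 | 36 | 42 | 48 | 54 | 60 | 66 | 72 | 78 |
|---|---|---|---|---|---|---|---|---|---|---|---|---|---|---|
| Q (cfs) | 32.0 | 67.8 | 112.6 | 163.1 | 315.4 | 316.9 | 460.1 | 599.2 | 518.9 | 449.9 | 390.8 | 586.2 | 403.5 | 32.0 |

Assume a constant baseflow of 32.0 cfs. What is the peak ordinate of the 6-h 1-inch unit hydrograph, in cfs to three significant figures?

U_p ≈ 709 cfs

Direct runoff: 0.0, 35.8, 80.6, 131.1, 283.4, 284.9, 428.1, 567.2, 486.9, 417.9, 358.8, 554.2, 371.5, 0.0 cfs; ΣQ_DR = 4000 cfs, peak = 567.2 cfs.
Runoff depth d = ΣQ_DR·Δt / A = 4000 × 21600 / (46.5 mi²) = 0.7999 in.
The 1-inch UH is the DRH scaled by (1 in)/d, so U_p = 567.2 × 1/0.7999 = 709 cfs.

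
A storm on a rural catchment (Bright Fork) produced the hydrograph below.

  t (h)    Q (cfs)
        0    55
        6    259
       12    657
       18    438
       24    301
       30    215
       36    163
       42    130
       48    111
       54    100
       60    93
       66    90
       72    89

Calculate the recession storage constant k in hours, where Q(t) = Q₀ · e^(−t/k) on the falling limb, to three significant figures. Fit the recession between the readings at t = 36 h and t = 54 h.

k ≈ 36.8 h

On the falling limb, Q drops from 163 to 100 cfs between t = 36 h and t = 54 h (Δt = 18 h).
k = −Δt / ln(Q₂/Q₁) = −18 / ln(100/163) = 36.8 h.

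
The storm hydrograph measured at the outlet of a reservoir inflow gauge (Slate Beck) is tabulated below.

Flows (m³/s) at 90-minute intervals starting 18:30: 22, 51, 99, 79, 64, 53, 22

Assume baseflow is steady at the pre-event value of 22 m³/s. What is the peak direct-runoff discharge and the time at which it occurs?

Q_p = 77.0 m³/s at t = 21:30

Subtracting baseflow gives direct-runoff ordinates: 0.0, 29.0, 77.0, 57.0, 42.0, 31.0, 0.0 m³/s.
The maximum is 77.0 m³/s, occurring at the reading for t = 21:30.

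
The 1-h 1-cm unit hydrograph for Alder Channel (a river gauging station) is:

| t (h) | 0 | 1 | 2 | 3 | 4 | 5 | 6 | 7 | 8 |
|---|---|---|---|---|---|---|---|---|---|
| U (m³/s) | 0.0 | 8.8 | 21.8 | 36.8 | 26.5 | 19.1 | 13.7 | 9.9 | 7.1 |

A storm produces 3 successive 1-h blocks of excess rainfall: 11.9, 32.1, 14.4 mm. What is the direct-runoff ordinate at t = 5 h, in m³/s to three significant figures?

Q ≈ 161 m³/s

By discrete convolution, Q_j = Σ (P_i / 10 mm) · U_{j−i}.
At t = 5 h (j=5): Q = (11.9/10)·19.1 + (32.1/10)·26.5 + (14.4/10)·36.8 = 161 m³/s.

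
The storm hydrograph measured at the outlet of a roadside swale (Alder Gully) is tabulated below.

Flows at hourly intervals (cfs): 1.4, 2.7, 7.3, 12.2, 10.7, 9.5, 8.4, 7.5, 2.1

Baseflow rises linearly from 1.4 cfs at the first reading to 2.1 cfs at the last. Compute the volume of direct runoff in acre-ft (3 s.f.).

Direct-runoff ordinates (Q − Q_b): 0.00, 1.21, 5.72, 10.54, 8.95, 7.66, 6.47, 5.49, 0.00 cfs.
ΣQ_DR = 46.05 cfs.
With Δt = 1 h = 3600 s, V = ΣQ_DR · Δt = 46.05 × 3600 = 1.66 × 10^5 ft³ = 3.81 acre-ft.

V ≈ 3.81 acre-ft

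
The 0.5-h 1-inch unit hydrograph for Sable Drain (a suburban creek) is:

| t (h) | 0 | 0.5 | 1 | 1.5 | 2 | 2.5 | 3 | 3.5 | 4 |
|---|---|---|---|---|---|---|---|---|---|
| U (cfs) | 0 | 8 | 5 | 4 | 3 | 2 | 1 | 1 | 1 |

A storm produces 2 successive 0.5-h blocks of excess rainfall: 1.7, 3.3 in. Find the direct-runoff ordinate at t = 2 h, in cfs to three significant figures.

Q ≈ 18.3 cfs

By discrete convolution, Q_j = Σ (P_i / 1 in) · U_{j−i}.
At t = 2 h (j=4): Q = (1.7/1)·3 + (3.3/1)·4 = 18.3 cfs.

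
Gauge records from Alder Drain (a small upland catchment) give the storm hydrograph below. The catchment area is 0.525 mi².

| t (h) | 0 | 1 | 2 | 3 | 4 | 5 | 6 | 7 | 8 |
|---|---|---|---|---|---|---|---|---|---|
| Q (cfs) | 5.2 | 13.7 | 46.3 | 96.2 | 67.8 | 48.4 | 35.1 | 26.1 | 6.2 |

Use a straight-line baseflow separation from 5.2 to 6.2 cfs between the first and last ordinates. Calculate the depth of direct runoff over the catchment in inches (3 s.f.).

Direct runoff: 0.00, 8.38, 40.85, 90.62, 62.10, 42.58, 29.15, 20.02, 0.00 cfs; ΣQ_DR = 293.7 cfs.
V = ΣQ_DR · Δt = 293.7 × 3600 s = 1.057 × 10^6 ft³.
Over A = 0.525 mi², depth = V / A = 0.867 in.

d ≈ 0.867 in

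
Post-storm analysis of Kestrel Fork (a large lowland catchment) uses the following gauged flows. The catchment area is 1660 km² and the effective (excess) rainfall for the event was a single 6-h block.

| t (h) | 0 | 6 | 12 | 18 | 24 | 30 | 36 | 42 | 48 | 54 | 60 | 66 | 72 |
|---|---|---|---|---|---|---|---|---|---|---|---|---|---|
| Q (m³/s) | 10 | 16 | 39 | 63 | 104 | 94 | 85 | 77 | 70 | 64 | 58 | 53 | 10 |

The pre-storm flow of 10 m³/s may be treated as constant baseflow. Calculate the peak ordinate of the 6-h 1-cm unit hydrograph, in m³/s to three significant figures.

U_p ≈ 118 m³/s

Direct runoff: 0.0, 6.0, 29.0, 53.0, 94.0, 84.0, 75.0, 67.0, 60.0, 54.0, 48.0, 43.0, 0.0 m³/s; ΣQ_DR = 613.0 m³/s, peak = 94.0 m³/s.
Runoff depth d = ΣQ_DR·Δt / A = 613.0 × 21600 / (1660 km²) = 7.976 mm.
The 1-cm UH is the DRH scaled by (10 mm)/d, so U_p = 94.0 × 10/7.976 = 118 m³/s.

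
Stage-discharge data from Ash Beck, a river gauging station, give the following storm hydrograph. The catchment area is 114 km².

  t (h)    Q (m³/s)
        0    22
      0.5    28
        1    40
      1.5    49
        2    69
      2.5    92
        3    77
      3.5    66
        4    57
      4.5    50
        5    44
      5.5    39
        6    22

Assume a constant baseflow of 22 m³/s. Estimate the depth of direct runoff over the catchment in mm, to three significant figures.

Direct runoff: 0.0, 6.0, 18.0, 27.0, 47.0, 70.0, 55.0, 44.0, 35.0, 28.0, 22.0, 17.0, 0.0 m³/s; ΣQ_DR = 369.0 m³/s.
V = ΣQ_DR · Δt = 369.0 × 1800 s = 6.642 × 10^5 m³.
Over A = 114 km², depth = V / A = 5.83 mm.

d ≈ 5.83 mm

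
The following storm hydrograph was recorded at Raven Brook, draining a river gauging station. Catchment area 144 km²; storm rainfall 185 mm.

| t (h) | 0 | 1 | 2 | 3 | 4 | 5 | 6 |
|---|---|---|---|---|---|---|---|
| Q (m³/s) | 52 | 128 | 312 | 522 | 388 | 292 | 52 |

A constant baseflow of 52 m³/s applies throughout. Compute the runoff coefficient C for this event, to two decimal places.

C ≈ 0.19

ΣQ_DR = 1382 m³/s; V = ΣQ_DR·Δt = 4.975 × 10^6 m³.
Runoff depth d = V / A = 34.55 mm.
C = d / P = 34.55 / 185 = 0.19.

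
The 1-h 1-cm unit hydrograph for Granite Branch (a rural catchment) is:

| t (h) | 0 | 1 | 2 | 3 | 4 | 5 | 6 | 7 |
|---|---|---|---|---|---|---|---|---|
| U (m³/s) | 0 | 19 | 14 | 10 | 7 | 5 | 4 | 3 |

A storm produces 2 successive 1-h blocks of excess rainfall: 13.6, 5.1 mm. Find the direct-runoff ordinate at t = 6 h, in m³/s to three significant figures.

Q ≈ 7.99 m³/s

By discrete convolution, Q_j = Σ (P_i / 10 mm) · U_{j−i}.
At t = 6 h (j=6): Q = (13.6/10)·4 + (5.1/10)·5 = 7.99 m³/s.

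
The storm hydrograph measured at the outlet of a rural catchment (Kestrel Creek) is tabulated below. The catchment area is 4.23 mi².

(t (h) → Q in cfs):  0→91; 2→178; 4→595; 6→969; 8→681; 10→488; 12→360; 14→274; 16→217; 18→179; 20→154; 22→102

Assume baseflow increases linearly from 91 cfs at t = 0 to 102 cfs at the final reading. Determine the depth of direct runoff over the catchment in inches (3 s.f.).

Direct runoff: 0.00, 86.00, 502.00, 875.00, 586.00, 392.00, 263.00, 176.00, 118.00, 79.00, 53.00, 0.00 cfs; ΣQ_DR = 3130 cfs.
V = ΣQ_DR · Δt = 3130 × 7200 s = 2.254 × 10^7 ft³.
Over A = 4.23 mi², depth = V / A = 2.29 in.

d ≈ 2.29 in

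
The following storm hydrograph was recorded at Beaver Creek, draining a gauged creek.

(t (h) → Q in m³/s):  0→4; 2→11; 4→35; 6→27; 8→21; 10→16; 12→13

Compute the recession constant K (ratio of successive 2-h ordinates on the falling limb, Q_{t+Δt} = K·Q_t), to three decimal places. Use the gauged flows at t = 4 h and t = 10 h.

Using the recession-limb readings at t = 4 h and t = 10 h: Q falls from 35 to 16 m³/s over 3 intervals.
K = (Q₂/Q₁)^(1/3) = (16/35)^(1/3) = 0.770.

K ≈ 0.770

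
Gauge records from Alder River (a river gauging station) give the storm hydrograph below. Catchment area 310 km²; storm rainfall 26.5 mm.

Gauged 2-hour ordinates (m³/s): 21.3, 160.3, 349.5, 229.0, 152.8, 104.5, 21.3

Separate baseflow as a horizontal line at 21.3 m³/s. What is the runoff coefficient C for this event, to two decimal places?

C ≈ 0.78

ΣQ_DR = 889.6 m³/s; V = ΣQ_DR·Δt = 6.405 × 10^6 m³.
Runoff depth d = V / A = 20.66 mm.
C = d / P = 20.66 / 26.5 = 0.78.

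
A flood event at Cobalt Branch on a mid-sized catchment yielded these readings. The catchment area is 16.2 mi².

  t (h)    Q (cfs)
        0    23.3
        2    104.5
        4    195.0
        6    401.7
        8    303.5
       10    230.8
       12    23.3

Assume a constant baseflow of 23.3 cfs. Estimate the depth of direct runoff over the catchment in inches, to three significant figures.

d ≈ 0.214 in

Direct runoff: 0.0, 81.2, 171.7, 378.4, 280.2, 207.5, 0.0 cfs; ΣQ_DR = 1119 cfs.
V = ΣQ_DR · Δt = 1119 × 7200 s = 8.057 × 10^6 ft³.
Over A = 16.2 mi², depth = V / A = 0.214 in.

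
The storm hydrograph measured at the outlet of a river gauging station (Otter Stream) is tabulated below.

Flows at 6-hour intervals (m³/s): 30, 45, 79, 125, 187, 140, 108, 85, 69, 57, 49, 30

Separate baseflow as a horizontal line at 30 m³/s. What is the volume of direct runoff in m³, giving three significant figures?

V ≈ 1.39 × 10^7 m³

Direct-runoff ordinates (Q − Q_b): 0.0, 15.0, 49.0, 95.0, 157.0, 110.0, 78.0, 55.0, 39.0, 27.0, 19.0, 0.0 m³/s.
ΣQ_DR = 644.0 m³/s.
With Δt = 6 h = 21600 s, V = ΣQ_DR · Δt = 644.0 × 21600 = 1.39 × 10^7 m³.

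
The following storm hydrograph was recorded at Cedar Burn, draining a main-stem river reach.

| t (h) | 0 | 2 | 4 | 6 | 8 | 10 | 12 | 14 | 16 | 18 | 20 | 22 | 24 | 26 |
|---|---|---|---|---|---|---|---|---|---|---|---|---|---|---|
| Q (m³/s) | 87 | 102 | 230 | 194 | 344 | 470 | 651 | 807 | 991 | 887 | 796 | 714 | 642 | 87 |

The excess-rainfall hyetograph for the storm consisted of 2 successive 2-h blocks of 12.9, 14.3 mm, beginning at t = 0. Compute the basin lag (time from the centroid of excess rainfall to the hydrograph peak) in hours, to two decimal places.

Centroid of excess rainfall: t_c = Σ P_i·t̄_i / ΣP_i = 2.0515 h (block centres at 1, 3 h).
Hydrograph peak occurs at t = 16 h, so basin lag t_L = 16 − 2.0515 = 13.95 h.

t_L ≈ 13.95 h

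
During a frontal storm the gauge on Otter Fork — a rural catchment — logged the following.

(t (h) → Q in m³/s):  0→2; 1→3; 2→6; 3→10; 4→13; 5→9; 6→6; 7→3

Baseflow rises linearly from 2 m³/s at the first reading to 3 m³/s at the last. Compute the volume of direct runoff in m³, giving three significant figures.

V ≈ 1.15 × 10^5 m³

Direct-runoff ordinates (Q − Q_b): 0.00, 0.86, 3.71, 7.57, 10.43, 6.29, 3.14, 0.00 m³/s.
ΣQ_DR = 32.00 m³/s.
With Δt = 1 h = 3600 s, V = ΣQ_DR · Δt = 32.00 × 3600 = 1.15 × 10^5 m³.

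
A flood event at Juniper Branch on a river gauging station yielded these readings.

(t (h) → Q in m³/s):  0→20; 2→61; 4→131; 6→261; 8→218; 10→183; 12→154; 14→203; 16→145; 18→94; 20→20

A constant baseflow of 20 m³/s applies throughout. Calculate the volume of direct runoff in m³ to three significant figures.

V ≈ 9.14 × 10^6 m³

Direct-runoff ordinates (Q − Q_b): 0.0, 41.0, 111.0, 241.0, 198.0, 163.0, 134.0, 183.0, 125.0, 74.0, 0.0 m³/s.
ΣQ_DR = 1270 m³/s.
With Δt = 2 h = 7200 s, V = ΣQ_DR · Δt = 1270 × 7200 = 9.14 × 10^6 m³.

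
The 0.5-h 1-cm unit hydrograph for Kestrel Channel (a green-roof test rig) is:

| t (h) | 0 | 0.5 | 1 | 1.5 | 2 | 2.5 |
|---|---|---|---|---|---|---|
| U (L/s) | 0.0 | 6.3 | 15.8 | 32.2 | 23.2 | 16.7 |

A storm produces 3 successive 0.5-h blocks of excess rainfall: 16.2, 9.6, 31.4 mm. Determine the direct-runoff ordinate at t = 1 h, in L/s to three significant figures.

Q ≈ 31.6 L/s

By discrete convolution, Q_j = Σ (P_i / 10 mm) · U_{j−i}.
At t = 1 h (j=2): Q = (16.2/10)·15.8 + (9.6/10)·6.3 + (31.4/10)·0.0 = 31.6 L/s.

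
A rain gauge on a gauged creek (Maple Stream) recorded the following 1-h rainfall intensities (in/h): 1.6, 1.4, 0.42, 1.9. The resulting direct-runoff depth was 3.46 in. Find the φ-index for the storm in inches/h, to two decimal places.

Only the 3 blocks with intensity above φ contribute runoff: 1.6, 1.4, 1.9 in/h.
Σ(I−φ)·Δt = d  ⇒  (1.6+1.4+1.9 − 3φ)·1 = 3.46
φ = (4.900 − 3.46/1) / 3 = 0.48 in/h.

φ ≈ 0.48 in/h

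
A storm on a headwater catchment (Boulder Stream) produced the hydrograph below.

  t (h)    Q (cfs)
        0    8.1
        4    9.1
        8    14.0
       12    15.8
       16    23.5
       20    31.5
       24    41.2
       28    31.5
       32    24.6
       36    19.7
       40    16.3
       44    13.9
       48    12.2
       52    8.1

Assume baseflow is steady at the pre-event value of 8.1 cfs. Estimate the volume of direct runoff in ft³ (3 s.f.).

V ≈ 2.25 × 10^6 ft³

Direct-runoff ordinates (Q − Q_b): 0.0, 1.0, 5.9, 7.7, 15.4, 23.4, 33.1, 23.4, 16.5, 11.6, 8.2, 5.8, 4.1, 0.0 cfs.
ΣQ_DR = 156.1 cfs.
With Δt = 4 h = 14400 s, V = ΣQ_DR · Δt = 156.1 × 14400 = 2.25 × 10^6 ft³.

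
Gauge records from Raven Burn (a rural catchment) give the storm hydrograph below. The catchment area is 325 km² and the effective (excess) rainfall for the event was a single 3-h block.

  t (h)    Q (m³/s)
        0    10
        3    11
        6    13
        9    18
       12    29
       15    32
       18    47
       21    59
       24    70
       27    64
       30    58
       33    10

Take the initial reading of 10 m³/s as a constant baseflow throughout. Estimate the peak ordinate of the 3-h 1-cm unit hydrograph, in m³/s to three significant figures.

U_p ≈ 60.0 m³/s

Direct runoff: 0.0, 1.0, 3.0, 8.0, 19.0, 22.0, 37.0, 49.0, 60.0, 54.0, 48.0, 0.0 m³/s; ΣQ_DR = 301.0 m³/s, peak = 60.0 m³/s.
Runoff depth d = ΣQ_DR·Δt / A = 301.0 × 10800 / (325 km²) = 10.00 mm.
The 1-cm UH is the DRH scaled by (10 mm)/d, so U_p = 60.0 × 10/10.00 = 60.0 m³/s.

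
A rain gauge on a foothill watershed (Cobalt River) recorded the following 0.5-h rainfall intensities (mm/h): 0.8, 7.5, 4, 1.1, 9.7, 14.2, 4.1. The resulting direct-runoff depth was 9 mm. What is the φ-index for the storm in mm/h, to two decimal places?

φ ≈ 4.47 mm/h

Only the 3 blocks with intensity above φ contribute runoff: 7.5, 9.7, 14.2 mm/h.
Σ(I−φ)·Δt = d  ⇒  (7.5+9.7+14.2 − 3φ)·0.5 = 9
φ = (31.40 − 9/0.5) / 3 = 4.47 mm/h.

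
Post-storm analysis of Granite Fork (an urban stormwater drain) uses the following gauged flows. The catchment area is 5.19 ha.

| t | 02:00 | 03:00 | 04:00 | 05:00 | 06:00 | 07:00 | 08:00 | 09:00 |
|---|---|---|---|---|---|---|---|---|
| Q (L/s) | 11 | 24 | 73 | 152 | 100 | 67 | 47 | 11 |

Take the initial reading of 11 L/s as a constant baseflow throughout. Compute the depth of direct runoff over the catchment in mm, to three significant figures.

d ≈ 27.5 mm

Direct runoff: 0.0, 13.0, 62.0, 141.0, 89.0, 56.0, 36.0, 0.0 L/s; ΣQ_DR = 397.0 L/s.
V = ΣQ_DR · Δt = 397.0 × 3600 s = 1.429 × 10^6 L.
Over A = 5.19 ha, depth = V / A = 27.5 mm.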